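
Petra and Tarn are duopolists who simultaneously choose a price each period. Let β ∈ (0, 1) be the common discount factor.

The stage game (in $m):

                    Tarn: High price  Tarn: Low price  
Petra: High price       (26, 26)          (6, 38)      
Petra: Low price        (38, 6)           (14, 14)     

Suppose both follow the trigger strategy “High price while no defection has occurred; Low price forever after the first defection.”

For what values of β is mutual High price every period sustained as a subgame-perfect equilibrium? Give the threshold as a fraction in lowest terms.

1/2

One-period gain from deviating is 38 − 26 = 12. The loss is 26 − 14 = 12 in every subsequent period, with present value 12·β/(1−β).
Deviation is unprofitable when 12·β/(1−β) ≥ 12, i.e. β/(1−β) ≥ 1.
Equivalently β ≥ 12/(12+12) = 1/2.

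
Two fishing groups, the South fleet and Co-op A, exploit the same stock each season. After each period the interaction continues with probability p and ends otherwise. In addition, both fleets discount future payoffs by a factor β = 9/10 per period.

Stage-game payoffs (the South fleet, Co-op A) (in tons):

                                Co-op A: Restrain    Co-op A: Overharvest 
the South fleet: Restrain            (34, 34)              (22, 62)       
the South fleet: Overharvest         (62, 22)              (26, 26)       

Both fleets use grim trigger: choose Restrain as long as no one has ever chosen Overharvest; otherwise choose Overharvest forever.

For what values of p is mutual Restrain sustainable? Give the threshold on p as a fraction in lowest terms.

70/81

With continuation probability p and discount β, the effective per-period discount factor is βp.
Grim-trigger IC: βp ≥ (62−34)/(62−26) = 7/9.
So p ≥ (7/9)/(9/10) = 70/81.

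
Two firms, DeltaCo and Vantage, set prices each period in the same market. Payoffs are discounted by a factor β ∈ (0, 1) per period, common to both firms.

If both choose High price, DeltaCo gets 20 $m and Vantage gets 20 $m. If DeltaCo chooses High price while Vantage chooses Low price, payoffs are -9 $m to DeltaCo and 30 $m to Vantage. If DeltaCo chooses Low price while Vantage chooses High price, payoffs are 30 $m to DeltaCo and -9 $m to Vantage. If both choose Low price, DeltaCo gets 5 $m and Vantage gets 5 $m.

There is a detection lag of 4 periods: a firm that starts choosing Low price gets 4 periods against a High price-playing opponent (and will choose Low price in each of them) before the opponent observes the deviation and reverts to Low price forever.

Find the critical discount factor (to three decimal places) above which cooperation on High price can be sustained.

0.795

The best deviation is to choose Low price for all 4 undetected periods, earning 30 each, then 5 forever once detected.
Deviation value: 30(1−β^4)/(1−β) + 5β^4/(1−β); cooperation value: 20/(1−β).
IC: 20 ≥ 30(1−β^4) + 5β^4 = 30 − 25β^4.
So β^4 ≥ 10/25 = 2/5, giving β ≥ (2/5)^(1/4) ≈ 0.795.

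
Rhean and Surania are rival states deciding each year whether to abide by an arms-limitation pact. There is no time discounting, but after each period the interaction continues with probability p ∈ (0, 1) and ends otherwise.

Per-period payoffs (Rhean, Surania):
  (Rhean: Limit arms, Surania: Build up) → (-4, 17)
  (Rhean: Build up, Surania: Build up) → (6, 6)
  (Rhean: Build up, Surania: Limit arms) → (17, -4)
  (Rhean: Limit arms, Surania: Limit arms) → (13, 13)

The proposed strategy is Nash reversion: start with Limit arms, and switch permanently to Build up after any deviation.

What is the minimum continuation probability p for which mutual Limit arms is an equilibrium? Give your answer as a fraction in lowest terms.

4/11

Expected cooperation value is 13 + p·13 + p²·13 + … = 13/(1−p); deviation gives 17 + p·6/(1−p).
13 ≥ 17(1−p) + 6p ⇒ 11p ≥ 4 ⇒ p ≥ 4/11.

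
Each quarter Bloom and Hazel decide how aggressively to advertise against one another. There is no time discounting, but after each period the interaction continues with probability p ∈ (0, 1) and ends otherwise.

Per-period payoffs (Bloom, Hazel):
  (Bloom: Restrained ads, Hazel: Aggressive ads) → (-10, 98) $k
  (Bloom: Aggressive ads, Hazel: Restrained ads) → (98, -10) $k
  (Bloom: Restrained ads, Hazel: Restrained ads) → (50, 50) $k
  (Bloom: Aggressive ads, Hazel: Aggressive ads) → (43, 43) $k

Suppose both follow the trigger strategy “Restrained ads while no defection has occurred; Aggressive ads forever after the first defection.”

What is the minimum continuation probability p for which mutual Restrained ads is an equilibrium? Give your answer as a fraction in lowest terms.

48/55

With no time discounting, the continuation probability p plays the role of the discount factor.
Grim-trigger IC: 50/(1−p) ≥ 98 + 43p/(1−p) ⇒ p ≥ (98−50)/(98−43) = 48/55.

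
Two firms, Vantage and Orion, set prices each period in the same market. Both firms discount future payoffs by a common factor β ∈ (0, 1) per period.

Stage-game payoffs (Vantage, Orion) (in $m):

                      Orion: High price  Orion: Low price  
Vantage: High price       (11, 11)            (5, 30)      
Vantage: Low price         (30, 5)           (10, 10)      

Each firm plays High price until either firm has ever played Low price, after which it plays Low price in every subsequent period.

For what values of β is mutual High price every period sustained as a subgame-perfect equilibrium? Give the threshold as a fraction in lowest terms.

One-period gain from deviating is 30 − 11 = 19. The loss is 11 − 10 = 1 in every subsequent period, with present value 1·β/(1−β).
Deviation is unprofitable when 1·β/(1−β) ≥ 19, i.e. β/(1−β) ≥ 19.
Equivalently β ≥ 19/(19+1) = 19/20.

19/20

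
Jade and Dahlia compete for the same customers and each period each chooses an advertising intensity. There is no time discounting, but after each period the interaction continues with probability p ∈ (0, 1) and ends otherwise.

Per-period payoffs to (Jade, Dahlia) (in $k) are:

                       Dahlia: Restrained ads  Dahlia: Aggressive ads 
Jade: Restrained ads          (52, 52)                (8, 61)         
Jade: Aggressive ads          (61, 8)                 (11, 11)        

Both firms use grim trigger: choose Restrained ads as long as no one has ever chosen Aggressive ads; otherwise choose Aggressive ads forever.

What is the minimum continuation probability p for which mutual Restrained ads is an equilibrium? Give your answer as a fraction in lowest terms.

9/50

Expected cooperation value is 52 + p·52 + p²·52 + … = 52/(1−p); deviation gives 61 + p·11/(1−p).
52 ≥ 61(1−p) + 11p ⇒ 50p ≥ 9 ⇒ p ≥ 9/50.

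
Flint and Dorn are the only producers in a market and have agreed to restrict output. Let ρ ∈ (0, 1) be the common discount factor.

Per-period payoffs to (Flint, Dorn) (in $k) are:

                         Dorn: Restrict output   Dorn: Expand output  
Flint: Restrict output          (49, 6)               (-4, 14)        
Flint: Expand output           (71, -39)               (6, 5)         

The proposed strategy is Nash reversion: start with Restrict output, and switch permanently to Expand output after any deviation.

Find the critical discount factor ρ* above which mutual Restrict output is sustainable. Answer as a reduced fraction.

Flint's threshold: (71−49)/(71−6) = 22/65.
Dorn's threshold: (14−6)/(14−5) = 8/9.
22/65 < 8/9, so Dorn binds and ρ* = 8/9.

8/9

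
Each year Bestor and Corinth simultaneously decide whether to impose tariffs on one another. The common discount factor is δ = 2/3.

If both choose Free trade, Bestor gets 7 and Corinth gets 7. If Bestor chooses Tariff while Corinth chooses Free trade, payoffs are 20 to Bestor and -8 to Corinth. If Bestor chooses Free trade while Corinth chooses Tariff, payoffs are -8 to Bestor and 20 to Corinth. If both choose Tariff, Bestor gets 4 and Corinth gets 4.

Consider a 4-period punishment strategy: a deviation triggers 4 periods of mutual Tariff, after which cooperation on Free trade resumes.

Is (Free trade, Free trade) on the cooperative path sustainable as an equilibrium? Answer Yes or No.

No

IC: δ+…+δ^4 ≥ (20−7)/(7−4) = 13/3.
At δ = 2/3: partial sum = 1.6049 < 4.3333. Cooperation not sustainable.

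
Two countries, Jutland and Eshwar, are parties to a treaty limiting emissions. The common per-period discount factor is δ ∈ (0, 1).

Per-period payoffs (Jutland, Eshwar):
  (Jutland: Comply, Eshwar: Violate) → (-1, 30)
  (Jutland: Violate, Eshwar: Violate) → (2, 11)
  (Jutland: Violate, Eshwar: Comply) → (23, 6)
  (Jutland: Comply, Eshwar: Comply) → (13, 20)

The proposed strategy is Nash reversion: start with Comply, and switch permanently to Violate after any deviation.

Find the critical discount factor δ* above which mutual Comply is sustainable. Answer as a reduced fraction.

10/19

For Jutland: deviation gain 23−13 = 10, per-period punishment loss 13−2 = 11. IC gives δ ≥ 10/21.
For Eshwar: gain 10, loss 9 per period, so δ ≥ 10/19.
The tighter constraint is Eshwar's, so cooperation needs δ ≥ 10/19.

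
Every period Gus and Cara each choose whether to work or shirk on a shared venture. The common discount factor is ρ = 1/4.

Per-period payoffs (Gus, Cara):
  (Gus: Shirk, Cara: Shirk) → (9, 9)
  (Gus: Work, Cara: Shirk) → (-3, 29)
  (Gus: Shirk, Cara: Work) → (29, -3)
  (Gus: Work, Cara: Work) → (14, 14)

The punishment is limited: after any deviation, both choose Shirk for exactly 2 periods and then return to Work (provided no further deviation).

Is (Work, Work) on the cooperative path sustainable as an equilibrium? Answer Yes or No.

IC: ρ+…+ρ^2 ≥ (29−14)/(14−9) = 3.
At ρ = 1/4: partial sum = 0.3125 < 3.0000. Cooperation not sustainable.

No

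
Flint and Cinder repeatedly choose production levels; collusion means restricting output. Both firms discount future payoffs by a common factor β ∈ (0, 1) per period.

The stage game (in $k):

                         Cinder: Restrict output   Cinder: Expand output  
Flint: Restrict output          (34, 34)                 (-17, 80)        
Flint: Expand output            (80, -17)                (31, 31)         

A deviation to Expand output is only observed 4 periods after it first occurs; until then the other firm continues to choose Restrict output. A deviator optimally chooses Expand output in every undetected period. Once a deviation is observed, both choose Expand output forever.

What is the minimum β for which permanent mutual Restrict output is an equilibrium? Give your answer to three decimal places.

0.984

The best deviation is to choose Expand output for all 4 undetected periods, earning 80 each, then 31 forever once detected.
Deviation value: 80(1−β^4)/(1−β) + 31β^4/(1−β); cooperation value: 34/(1−β).
IC: 34 ≥ 80(1−β^4) + 31β^4 = 80 − 49β^4.
So β^4 ≥ 46/49, giving β ≥ (46/49)^(1/4) ≈ 0.984.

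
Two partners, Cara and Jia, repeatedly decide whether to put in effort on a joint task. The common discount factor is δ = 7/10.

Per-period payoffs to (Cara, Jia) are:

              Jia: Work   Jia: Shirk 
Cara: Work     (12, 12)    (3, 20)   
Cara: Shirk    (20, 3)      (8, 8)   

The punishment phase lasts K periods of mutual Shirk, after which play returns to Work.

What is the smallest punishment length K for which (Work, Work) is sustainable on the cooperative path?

6

Need Σ_{k=1}^{K} δ^k ≥ (20−12)/(12−8) = 2.0000 at δ = 7/10.
At K = 5 the sum is 1.9412 < 2.0000; at K = 6 it is 2.0588 ≥ 2.0000.
So the minimum punishment length is K = 6.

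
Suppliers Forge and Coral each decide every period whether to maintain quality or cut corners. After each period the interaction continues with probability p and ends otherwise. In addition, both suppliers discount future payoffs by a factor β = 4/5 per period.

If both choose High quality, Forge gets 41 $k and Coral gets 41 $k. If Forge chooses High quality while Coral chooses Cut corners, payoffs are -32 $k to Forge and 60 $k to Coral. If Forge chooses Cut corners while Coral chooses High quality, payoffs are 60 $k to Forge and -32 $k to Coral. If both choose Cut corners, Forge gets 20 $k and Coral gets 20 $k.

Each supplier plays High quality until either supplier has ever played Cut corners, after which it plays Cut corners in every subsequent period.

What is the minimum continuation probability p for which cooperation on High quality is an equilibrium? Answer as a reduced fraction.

With continuation probability p and discount β, the effective per-period discount factor is βp.
Grim-trigger IC: βp ≥ (60−41)/(60−20) = 19/40.
So p ≥ (19/40)/(4/5) = 19/32.

19/32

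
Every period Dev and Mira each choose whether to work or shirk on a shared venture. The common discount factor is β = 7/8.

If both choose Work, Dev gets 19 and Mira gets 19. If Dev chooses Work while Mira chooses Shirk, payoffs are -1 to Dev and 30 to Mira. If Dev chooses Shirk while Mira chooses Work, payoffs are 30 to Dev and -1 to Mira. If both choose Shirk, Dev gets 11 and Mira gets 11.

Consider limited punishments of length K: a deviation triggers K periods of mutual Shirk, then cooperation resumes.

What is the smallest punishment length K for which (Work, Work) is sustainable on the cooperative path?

No profitable deviation requires (19−11)(β+…+β^K) ≥ 30−19, i.e. β+…+β^K ≥ 11/8 ≈ 1.3750.
With β = 7/8, the partial sums are K=1: 0.8750, K=2: 1.6406.
K = 2 is the first length at which the sum reaches 1.3750.

2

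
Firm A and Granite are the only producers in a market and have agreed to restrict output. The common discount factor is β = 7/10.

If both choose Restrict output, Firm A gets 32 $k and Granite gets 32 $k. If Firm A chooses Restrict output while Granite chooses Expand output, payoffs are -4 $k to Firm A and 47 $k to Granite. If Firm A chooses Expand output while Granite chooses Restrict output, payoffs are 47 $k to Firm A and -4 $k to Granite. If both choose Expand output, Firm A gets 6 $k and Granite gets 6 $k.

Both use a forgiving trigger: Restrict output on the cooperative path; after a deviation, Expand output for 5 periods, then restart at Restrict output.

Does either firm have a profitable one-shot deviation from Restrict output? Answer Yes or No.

No

Comparing payoff streams over the 6 periods until play realigns: cooperate → 32(1+β+…+β^5); deviate → 47 + 6(β+…+β^5).
Cooperation is sustained iff (32−6)(β+…+β^5) ≥ 47−32.
β+…+β^5 = 7/10·(1−(7/10)^5)/(1−7/10) = 1.9412, and (47−32)/(32−6) = 0.5769.
1.9412 ≥ 0.5769, so cooperation is sustainable.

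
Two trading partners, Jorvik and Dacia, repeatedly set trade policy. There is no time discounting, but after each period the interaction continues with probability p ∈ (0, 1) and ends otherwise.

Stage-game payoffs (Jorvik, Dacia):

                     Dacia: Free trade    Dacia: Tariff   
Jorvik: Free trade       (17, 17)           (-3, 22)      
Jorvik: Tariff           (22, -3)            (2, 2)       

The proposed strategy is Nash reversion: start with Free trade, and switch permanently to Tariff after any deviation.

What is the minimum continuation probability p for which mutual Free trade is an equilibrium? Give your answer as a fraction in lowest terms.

1/4

Expected cooperation value is 17 + p·17 + p²·17 + … = 17/(1−p); deviation gives 22 + p·2/(1−p).
17 ≥ 22(1−p) + 2p ⇒ 20p ≥ 5 ⇒ p ≥ 5/20 = 1/4.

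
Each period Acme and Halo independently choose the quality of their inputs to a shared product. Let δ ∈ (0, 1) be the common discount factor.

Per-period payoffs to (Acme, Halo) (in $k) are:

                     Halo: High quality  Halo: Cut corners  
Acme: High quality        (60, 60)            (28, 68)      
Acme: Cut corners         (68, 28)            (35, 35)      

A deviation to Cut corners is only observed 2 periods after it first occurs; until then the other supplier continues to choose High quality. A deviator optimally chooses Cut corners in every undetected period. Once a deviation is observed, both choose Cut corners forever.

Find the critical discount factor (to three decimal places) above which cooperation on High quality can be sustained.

0.492

Deviating for the 2 undetected periods gains 68−60 = 8 per period over cooperation, then loses 60−35 = 25 per period forever once punishment starts.
Gain: 8(1 + δ + … + δ^1); loss: 25·δ^2/(1−δ).
No profitable deviation ⇔ 8(1−δ^2) ≤ 25·δ^2, i.e. δ^2 ≥ 8/(8+25) = 8/33.
Hence δ ≥ (8/33)^(1/2) ≈ 0.492.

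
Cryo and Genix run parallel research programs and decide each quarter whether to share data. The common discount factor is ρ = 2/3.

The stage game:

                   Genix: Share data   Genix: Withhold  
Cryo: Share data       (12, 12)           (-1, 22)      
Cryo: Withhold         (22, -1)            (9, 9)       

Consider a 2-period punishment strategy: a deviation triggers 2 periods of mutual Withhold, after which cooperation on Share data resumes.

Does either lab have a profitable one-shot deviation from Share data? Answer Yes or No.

Yes

Comparing payoff streams over the 3 periods until play realigns: cooperate → 12(1+ρ+…+ρ^2); deviate → 22 + 9(ρ+…+ρ^2).
Cooperation is sustained iff (12−9)(ρ+…+ρ^2) ≥ 22−12.
ρ+…+ρ^2 = 2/3·(1−(2/3)^2)/(1−2/3) = 1.1111, and (22−12)/(12−9) = 3.3333.
1.1111 < 3.3333, so cooperation is not sustainable.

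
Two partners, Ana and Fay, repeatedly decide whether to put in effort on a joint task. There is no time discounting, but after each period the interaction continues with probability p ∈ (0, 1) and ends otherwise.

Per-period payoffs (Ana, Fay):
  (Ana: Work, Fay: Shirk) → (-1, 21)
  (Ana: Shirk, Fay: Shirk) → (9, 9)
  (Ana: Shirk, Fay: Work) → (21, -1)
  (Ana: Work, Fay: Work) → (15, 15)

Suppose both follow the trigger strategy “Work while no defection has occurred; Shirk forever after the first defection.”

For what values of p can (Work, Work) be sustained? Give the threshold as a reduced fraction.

1/2

Expected cooperation value is 15 + p·15 + p²·15 + … = 15/(1−p); deviation gives 21 + p·9/(1−p).
15 ≥ 21(1−p) + 9p ⇒ 12p ≥ 6 ⇒ p ≥ 6/12 = 1/2.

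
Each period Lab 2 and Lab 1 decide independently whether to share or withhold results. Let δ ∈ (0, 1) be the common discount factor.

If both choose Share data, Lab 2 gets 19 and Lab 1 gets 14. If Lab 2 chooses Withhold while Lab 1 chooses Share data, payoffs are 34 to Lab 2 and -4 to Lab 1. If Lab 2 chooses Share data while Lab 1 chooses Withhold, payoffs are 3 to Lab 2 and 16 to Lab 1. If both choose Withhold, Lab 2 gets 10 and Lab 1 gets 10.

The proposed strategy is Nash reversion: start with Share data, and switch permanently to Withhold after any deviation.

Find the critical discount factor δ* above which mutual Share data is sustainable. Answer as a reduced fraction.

Lab 2: cooperation gives 19 each period; deviation gives 34 once then 10 forever.
  19/(1−δ) ≥ 34 + 10δ/(1−δ) ⇒ δ ≥ 15/24 = 5/8.
Lab 1: cooperation gives 14 each period; deviation gives 16 once then 10 forever.
  δ ≥ 2/6 = 1/3.
Both must hold, so the binding constraint is Lab 2's: δ ≥ 5/8.

5/8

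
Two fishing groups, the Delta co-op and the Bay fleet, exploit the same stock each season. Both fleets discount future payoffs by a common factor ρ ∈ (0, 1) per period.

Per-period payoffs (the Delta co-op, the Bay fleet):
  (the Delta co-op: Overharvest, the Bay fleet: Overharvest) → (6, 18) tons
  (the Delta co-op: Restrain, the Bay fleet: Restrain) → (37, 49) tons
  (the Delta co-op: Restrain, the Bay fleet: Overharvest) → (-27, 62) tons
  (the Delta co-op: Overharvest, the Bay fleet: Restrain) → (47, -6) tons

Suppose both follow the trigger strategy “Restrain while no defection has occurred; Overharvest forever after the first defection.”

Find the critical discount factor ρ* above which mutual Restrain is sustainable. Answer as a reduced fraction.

13/44

the Delta co-op's threshold: (47−37)/(47−6) = 10/41.
the Bay fleet's threshold: (62−49)/(62−18) = 13/44.
10/41 < 13/44, so the Bay fleet binds and ρ* = 13/44.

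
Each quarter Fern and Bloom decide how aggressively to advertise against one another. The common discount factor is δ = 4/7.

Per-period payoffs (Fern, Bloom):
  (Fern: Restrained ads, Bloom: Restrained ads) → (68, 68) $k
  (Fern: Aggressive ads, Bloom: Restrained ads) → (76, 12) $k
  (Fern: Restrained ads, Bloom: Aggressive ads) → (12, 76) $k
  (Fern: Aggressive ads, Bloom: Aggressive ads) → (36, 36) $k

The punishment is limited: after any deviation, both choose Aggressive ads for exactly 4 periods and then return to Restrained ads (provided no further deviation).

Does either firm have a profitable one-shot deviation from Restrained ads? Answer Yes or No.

Comparing payoff streams over the 5 periods until play realigns: cooperate → 68(1+δ+…+δ^4); deviate → 76 + 36(δ+…+δ^4).
Cooperation is sustained iff (68−36)(δ+…+δ^4) ≥ 76−68.
δ+…+δ^4 = 4/7·(1−(4/7)^4)/(1−4/7) = 1.1912, and (76−68)/(68−36) = 0.2500.
1.1912 ≥ 0.2500, so cooperation is sustainable.

No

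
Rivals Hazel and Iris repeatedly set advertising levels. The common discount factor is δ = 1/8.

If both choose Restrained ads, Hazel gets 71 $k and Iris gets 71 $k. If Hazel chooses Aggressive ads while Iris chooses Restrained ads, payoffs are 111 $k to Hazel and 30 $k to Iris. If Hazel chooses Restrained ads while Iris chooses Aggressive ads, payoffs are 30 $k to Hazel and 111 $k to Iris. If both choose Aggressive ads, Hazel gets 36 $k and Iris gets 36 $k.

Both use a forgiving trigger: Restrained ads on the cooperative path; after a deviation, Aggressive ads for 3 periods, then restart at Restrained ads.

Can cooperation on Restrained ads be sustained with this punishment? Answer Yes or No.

IC: δ+…+δ^3 ≥ (111−71)/(71−36) = 8/7.
At δ = 1/8: partial sum = 0.1426 < 1.1429. Cooperation not sustainable.

No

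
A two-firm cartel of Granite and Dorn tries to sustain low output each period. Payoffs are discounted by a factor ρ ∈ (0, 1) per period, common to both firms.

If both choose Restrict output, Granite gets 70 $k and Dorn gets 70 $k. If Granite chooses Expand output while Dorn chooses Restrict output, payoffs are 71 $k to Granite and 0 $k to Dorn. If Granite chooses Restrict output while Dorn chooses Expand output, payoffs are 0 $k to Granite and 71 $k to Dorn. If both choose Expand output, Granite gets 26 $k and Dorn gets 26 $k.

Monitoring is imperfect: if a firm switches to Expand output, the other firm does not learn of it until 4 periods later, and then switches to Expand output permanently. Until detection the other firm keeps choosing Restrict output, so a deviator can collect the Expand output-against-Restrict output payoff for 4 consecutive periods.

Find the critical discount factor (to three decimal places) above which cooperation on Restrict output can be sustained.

0.386

A deviator earns 71 for 4 periods, then 26 forever; cooperating earns 70 forever. Multiplying the IC by (1−ρ):
70 ≥ 71(1−ρ^4) + 26ρ^4, so 45·ρ^4 ≥ 1 and ρ^4 ≥ 1/45.
ρ ≥ (1/45)^(1/4) ≈ 0.386.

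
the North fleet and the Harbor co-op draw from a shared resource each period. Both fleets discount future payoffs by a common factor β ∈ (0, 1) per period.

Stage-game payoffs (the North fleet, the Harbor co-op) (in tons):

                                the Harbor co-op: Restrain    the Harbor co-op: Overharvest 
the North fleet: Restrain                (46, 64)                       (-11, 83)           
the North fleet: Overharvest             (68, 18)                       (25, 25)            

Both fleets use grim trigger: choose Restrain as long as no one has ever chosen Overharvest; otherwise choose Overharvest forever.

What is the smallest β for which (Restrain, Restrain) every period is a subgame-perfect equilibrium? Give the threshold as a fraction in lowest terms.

22/43

For the North fleet: deviation gain 68−46 = 22, per-period punishment loss 46−25 = 21. IC gives β ≥ 22/43.
For the Harbor co-op: gain 19, loss 39 per period, so β ≥ 19/58.
The tighter constraint is the North fleet's, so cooperation needs β ≥ 22/43.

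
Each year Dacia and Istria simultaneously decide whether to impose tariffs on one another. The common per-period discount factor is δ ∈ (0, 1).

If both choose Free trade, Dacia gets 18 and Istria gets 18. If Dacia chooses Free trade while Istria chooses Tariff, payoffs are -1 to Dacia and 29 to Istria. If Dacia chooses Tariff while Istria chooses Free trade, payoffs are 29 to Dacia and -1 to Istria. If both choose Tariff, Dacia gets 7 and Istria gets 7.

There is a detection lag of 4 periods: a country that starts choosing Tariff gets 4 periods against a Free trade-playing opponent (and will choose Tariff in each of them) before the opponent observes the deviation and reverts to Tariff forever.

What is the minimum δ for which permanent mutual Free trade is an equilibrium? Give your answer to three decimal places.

The best deviation is to choose Tariff for all 4 undetected periods, earning 29 each, then 7 forever once detected.
Deviation value: 29(1−δ^4)/(1−δ) + 7δ^4/(1−δ); cooperation value: 18/(1−δ).
IC: 18 ≥ 29(1−δ^4) + 7δ^4 = 29 − 22δ^4.
So δ^4 ≥ 11/22 = 1/2, giving δ ≥ (1/2)^(1/4) ≈ 0.841.

0.841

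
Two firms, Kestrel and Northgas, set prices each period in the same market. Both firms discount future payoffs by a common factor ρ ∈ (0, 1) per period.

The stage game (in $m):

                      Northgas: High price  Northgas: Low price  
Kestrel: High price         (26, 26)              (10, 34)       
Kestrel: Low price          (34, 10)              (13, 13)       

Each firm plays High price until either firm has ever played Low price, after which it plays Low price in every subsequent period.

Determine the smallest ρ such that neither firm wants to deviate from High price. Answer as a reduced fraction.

Under grim trigger the critical discount factor is (T−C)/(T−P) with T = 34, C = 26, P = 13.
ρ* = (34−26)/(34−13) = 8/21.

8/21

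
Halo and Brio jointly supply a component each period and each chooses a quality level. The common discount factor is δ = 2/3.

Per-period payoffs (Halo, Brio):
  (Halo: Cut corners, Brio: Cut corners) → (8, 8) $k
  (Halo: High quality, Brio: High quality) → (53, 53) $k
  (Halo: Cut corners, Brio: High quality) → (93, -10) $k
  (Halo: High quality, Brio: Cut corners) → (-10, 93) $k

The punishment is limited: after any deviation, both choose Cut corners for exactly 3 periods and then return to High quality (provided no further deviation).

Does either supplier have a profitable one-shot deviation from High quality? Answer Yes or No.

No

A one-shot deviation gives 93 now, then 8 for 3 periods, then back to 53.
Gain from deviating: (93−53) today; loss: (53−8) in each of the next 3 periods.
No-deviation condition: (53−8)(δ+…+δ^3) ≥ 93−53, i.e. δ+…+δ^3 ≥ 8/9.
At δ = 2/3: δ+…+δ^3 = 1.4074 ≥ 0.8889.
So cooperation is sustainable.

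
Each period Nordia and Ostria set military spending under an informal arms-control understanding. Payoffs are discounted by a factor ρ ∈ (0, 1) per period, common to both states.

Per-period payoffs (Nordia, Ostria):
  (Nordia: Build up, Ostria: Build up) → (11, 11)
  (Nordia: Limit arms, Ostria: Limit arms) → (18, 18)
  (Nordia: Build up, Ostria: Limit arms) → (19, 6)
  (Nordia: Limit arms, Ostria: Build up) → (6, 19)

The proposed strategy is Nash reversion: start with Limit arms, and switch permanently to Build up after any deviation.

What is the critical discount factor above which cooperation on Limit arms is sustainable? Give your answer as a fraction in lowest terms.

One-period gain from deviating is 19 − 18 = 1. The loss is 18 − 11 = 7 in every subsequent period, with present value 7·ρ/(1−ρ).
Deviation is unprofitable when 7·ρ/(1−ρ) ≥ 1, i.e. ρ/(1−ρ) ≥ 1/7.
Equivalently ρ ≥ 1/(1+7) = 1/8.

1/8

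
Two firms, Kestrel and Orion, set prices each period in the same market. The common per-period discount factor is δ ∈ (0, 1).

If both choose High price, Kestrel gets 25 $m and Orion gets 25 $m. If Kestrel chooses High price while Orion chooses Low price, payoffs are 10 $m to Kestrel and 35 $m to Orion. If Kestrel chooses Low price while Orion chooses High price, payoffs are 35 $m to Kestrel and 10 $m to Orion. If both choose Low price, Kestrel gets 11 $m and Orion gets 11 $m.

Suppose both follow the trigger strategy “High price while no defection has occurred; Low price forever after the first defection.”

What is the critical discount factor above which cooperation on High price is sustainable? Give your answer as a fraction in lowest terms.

One-period gain from deviating is 35 − 25 = 10. The loss is 25 − 11 = 14 in every subsequent period, with present value 14·δ/(1−δ).
Deviation is unprofitable when 14·δ/(1−δ) ≥ 10, i.e. δ/(1−δ) ≥ 5/7.
Equivalently δ ≥ 10/(10+14) = 5/12.

5/12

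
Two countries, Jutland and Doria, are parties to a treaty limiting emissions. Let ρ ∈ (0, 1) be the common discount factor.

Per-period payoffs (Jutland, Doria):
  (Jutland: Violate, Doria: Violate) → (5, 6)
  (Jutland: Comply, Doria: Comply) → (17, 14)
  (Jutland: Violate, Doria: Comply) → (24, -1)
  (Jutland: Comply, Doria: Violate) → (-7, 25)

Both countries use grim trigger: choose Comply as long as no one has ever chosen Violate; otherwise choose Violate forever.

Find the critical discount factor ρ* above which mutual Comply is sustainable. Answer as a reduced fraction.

11/19

Jutland's threshold: (24−17)/(24−5) = 7/19.
Doria's threshold: (25−14)/(25−6) = 11/19.
7/19 < 11/19, so Doria binds and ρ* = 11/19.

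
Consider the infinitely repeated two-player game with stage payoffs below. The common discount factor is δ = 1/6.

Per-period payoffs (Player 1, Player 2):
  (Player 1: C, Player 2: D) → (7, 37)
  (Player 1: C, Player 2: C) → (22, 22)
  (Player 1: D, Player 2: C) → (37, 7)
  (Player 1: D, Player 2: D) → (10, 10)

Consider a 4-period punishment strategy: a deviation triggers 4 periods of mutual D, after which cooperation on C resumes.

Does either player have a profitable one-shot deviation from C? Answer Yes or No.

IC: δ+…+δ^4 ≥ (37−22)/(22−10) = 5/4.
At δ = 1/6: partial sum = 0.1998 < 1.2500. Cooperation not sustainable.

Yes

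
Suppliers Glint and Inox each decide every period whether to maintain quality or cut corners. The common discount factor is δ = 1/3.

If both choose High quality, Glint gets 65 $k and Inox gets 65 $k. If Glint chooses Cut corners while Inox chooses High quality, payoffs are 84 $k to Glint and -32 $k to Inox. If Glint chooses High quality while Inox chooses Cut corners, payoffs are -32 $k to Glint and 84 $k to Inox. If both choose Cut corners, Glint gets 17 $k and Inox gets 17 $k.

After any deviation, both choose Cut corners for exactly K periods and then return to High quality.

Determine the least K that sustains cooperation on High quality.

2

No profitable deviation requires (65−17)(δ+…+δ^K) ≥ 84−65, i.e. δ+…+δ^K ≥ 19/48 ≈ 0.3958.
With δ = 1/3, the partial sums are K=1: 0.3333, K=2: 0.4444.
K = 2 is the first length at which the sum reaches 0.3958.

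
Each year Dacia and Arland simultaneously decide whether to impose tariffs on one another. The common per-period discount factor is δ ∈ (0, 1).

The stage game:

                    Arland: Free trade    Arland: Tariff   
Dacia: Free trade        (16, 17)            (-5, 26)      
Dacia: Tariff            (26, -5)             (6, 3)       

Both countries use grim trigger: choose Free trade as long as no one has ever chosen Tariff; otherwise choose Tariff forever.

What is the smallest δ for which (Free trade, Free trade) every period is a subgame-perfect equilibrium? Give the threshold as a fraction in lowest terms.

For Dacia: deviation gain 26−16 = 10, per-period punishment loss 16−6 = 10. IC gives δ ≥ 10/20 = 1/2.
For Arland: gain 9, loss 14 per period, so δ ≥ 9/23.
The tighter constraint is Dacia's, so cooperation needs δ ≥ 1/2.

1/2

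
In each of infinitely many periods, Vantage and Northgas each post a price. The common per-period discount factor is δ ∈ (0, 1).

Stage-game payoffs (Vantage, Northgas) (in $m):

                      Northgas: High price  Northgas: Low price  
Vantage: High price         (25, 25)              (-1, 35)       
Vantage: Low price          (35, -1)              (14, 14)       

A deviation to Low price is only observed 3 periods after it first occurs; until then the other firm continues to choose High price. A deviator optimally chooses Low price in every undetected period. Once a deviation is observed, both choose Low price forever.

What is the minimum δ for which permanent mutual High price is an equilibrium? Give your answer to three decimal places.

The best deviation is to choose Low price for all 3 undetected periods, earning 35 each, then 14 forever once detected.
Deviation value: 35(1−δ^3)/(1−δ) + 14δ^3/(1−δ); cooperation value: 25/(1−δ).
IC: 25 ≥ 35(1−δ^3) + 14δ^3 = 35 − 21δ^3.
So δ^3 ≥ 10/21, giving δ ≥ (10/21)^(1/3) ≈ 0.781.

0.781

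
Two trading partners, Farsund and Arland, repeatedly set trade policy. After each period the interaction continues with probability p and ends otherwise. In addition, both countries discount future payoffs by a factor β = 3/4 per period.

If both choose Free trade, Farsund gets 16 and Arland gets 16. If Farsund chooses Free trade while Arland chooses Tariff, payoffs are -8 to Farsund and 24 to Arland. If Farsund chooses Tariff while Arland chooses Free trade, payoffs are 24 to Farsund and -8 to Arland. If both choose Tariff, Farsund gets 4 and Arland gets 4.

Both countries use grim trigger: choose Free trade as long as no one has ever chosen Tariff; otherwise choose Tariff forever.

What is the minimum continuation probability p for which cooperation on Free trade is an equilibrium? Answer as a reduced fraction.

8/15

Expected continuation weight on next period's payoff is β·p = 3/4·p, which plays the role of the discount factor.
Cooperation requires 3/4·p ≥ (24−16)/(24−4) = 2/5, hence p ≥ 8/15.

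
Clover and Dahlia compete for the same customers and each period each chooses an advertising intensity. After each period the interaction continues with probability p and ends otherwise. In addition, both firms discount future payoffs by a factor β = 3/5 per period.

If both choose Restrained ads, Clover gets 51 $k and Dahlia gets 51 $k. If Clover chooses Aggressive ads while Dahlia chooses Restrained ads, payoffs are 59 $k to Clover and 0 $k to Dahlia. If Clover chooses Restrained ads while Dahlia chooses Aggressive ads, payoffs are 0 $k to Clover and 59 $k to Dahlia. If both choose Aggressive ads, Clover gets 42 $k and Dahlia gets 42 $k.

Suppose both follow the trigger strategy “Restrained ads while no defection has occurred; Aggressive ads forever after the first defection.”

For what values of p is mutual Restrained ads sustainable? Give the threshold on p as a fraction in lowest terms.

40/51

With continuation probability p and discount β, the effective per-period discount factor is βp.
Grim-trigger IC: βp ≥ (59−51)/(59−42) = 8/17.
So p ≥ (8/17)/(3/5) = 40/51.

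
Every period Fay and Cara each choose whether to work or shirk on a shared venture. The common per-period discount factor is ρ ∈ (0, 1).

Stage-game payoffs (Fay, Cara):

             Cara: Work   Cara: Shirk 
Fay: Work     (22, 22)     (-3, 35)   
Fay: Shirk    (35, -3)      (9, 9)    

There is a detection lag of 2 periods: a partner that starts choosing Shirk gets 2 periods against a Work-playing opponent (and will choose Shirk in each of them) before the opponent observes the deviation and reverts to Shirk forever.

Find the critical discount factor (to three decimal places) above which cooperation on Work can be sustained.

0.707

A deviator earns 35 for 2 periods, then 9 forever; cooperating earns 22 forever. Multiplying the IC by (1−ρ):
22 ≥ 35(1−ρ^2) + 9ρ^2, so 26·ρ^2 ≥ 13 and ρ^2 ≥ 1/2.
ρ ≥ (1/2)^(1/2) ≈ 0.707.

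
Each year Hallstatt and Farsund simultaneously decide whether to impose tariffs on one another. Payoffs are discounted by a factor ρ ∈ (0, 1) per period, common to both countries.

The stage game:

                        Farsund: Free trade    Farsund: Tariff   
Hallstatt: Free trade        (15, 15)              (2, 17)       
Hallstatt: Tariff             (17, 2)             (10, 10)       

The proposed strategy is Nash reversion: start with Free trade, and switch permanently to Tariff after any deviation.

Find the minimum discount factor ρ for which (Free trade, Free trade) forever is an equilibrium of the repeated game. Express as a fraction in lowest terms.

15/(1−ρ) ≥ 17 + 10ρ/(1−ρ)
15 ≥ 17 − 7ρ
ρ ≥ 2/7.

2/7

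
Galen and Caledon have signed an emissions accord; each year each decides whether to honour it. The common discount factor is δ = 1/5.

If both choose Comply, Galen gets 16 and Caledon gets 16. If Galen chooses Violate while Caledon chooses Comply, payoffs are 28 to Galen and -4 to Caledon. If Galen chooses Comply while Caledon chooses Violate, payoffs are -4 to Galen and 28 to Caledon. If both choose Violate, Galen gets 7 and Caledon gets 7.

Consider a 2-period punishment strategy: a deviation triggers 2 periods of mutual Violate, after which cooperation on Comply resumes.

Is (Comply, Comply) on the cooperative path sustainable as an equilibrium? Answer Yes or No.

Comparing payoff streams over the 3 periods until play realigns: cooperate → 16(1+δ+…+δ^2); deviate → 28 + 7(δ+…+δ^2).
Cooperation is sustained iff (16−7)(δ+…+δ^2) ≥ 28−16.
δ+…+δ^2 = 1/5·(1−(1/5)^2)/(1−1/5) = 0.2400, and (28−16)/(16−7) = 1.3333.
0.2400 < 1.3333, so cooperation is not sustainable.

No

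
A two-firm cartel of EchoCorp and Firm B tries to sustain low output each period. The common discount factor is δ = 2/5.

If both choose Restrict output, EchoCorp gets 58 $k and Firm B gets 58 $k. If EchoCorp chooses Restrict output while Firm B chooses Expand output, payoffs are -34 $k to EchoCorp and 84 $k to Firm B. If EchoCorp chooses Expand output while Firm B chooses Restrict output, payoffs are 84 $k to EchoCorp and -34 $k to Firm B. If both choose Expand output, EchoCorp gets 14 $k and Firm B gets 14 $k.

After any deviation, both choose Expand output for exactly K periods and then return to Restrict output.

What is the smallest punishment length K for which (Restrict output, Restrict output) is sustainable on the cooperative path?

IC: δ(1−δ^K)/(1−δ) ≥ (84−58)/(58−14) = 13/22.
With δ = 2/5: need 1 − δ^K ≥ 13/22·(1−2/5)/(2/5), i.e. δ^K ≤ 0.1136.
Since (2/5)^2 = 0.1600 and (2/5)^3 = 0.0640, the smallest such K is 3.

3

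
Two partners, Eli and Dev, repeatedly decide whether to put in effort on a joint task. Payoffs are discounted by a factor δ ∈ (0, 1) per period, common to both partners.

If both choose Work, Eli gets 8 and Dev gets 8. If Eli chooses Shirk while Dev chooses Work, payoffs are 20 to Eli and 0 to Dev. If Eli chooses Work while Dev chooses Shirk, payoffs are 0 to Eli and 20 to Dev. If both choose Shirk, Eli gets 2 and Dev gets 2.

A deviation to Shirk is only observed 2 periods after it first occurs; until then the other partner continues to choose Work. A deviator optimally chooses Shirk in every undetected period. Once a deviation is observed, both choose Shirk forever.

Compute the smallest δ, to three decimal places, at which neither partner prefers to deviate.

The best deviation is to choose Shirk for all 2 undetected periods, earning 20 each, then 2 forever once detected.
Deviation value: 20(1−δ^2)/(1−δ) + 2δ^2/(1−δ); cooperation value: 8/(1−δ).
IC: 8 ≥ 20(1−δ^2) + 2δ^2 = 20 − 18δ^2.
So δ^2 ≥ 12/18 = 2/3, giving δ ≥ (2/3)^(1/2) ≈ 0.816.

0.816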